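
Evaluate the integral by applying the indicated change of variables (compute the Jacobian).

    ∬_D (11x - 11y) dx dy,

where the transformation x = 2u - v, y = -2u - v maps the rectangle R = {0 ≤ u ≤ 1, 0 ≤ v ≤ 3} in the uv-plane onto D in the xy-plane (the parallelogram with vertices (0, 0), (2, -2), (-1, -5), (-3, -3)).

Compute the Jacobian determinant of (x, y) with respect to (u, v):

    ∂(x,y)/∂(u,v) = | 2  -1 | = (2)(-1) - (-1)(-2) = -4.
                   | -2  -1 |

Its absolute value is |J| = 4 (the area scaling factor).

Substituting x = 2u - v, y = -2u - v into the integrand,

    11x - 11y → 44u,

so the integral becomes

    ∬_R (44u) · |J| du dv = ∫_0^1 ∫_0^3 (176u) dv du.

Inner (v): 528u.
Outer (u): 264.

Therefore ∬_D (11x - 11y) dx dy = 264.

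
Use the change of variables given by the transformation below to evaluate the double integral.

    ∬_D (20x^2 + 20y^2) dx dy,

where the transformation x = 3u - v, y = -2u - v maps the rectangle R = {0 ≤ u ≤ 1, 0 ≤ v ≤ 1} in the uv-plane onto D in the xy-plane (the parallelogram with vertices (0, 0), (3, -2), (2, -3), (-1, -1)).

Compute the Jacobian determinant of (x, y) with respect to (u, v):

    ∂(x,y)/∂(u,v) = | 3  -1 | = (3)(-1) - (-1)(-2) = -5.
                   | -2  -1 |

Its absolute value is |J| = 5 (the area scaling factor).

Substituting x = 3u - v, y = -2u - v into the integrand,

    20x^2 + 20y^2 → 260u^2 - 40u v + 40v^2,

so the integral becomes

    ∬_R (260u^2 - 40u v + 40v^2) · |J| du dv = ∫_0^1 ∫_0^1 (1300u^2 - 200u v + 200v^2) dv du.

Inner (v): 1300u^2 - 100u + 200/3.
Outer (u): 450.

Therefore ∬_D (20x^2 + 20y^2) dx dy = 450.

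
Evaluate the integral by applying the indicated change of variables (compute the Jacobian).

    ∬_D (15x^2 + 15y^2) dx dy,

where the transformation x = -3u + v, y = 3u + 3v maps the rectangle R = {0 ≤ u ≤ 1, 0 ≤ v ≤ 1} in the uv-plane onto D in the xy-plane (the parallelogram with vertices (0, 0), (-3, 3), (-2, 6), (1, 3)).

Compute the Jacobian determinant of (x, y) with respect to (u, v):

    ∂(x,y)/∂(u,v) = | -3  1 | = (-3)(3) - (1)(3) = -12.
                   | 3  3 |

Its absolute value is |J| = 12 (the area scaling factor).

Substituting x = -3u + v, y = 3u + 3v into the integrand,

    15x^2 + 15y^2 → 270u^2 + 180u v + 150v^2,

so the integral becomes

    ∬_R (270u^2 + 180u v + 150v^2) · |J| du dv = ∫_0^1 ∫_0^1 (3240u^2 + 2160u v + 1800v^2) dv du.

Inner (v): 3240u^2 + 1080u + 600.
Outer (u): 2220.

Therefore ∬_D (15x^2 + 15y^2) dx dy = 2220.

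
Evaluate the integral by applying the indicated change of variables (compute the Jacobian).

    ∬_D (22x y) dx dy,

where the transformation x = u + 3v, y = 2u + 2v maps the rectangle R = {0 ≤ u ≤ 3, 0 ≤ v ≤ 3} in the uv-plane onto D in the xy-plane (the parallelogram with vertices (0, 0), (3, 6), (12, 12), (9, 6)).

Compute the Jacobian determinant of (x, y) with respect to (u, v):

    ∂(x,y)/∂(u,v) = | 1  3 | = (1)(2) - (3)(2) = -4.
                   | 2  2 |

Its absolute value is |J| = 4 (the area scaling factor).

Substituting x = u + 3v, y = 2u + 2v into the integrand,

    22x y → 44u^2 + 176u v + 132v^2,

so the integral becomes

    ∬_R (44u^2 + 176u v + 132v^2) · |J| du dv = ∫_0^3 ∫_0^3 (176u^2 + 704u v + 528v^2) dv du.

Inner (v): 528u^2 + 3168u + 4752.
Outer (u): 33264.

Therefore ∬_D (22x y) dx dy = 33264.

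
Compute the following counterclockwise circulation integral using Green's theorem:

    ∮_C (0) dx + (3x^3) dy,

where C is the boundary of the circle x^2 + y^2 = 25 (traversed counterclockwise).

Green's theorem converts the closed line integral into a double integral over the enclosed region D:

    ∮_C P dx + Q dy = ∬_D (∂Q/∂x - ∂P/∂y) dA.

Here P = 0, Q = 3x^3, so

    ∂Q/∂x = 9x^2,    ∂P/∂y = 0,
    ∂Q/∂x - ∂P/∂y = 9x^2.

D is the region x^2 + y^2 ≤ 25. Evaluating the double integral:

In polar coordinates (x = r cos θ, y = r sin θ, dA = r dr dθ) the integrand becomes 9r^2cos(θ)^2, so

    ∬_D (9x^2) dA = ∫_0^{2π} ∫_0^{5} (9r^2cos(θ)^2) · r dr dθ.

Inner (r from 0 to 5): 5625cos(θ)^2/4.
Outer (θ from 0 to 2π): 5625π/4.

Therefore ∮_C P dx + Q dy = 5625π/4.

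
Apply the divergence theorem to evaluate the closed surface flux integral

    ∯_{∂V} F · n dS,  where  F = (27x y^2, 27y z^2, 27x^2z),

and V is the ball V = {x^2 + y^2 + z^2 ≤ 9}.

By the divergence theorem,

    ∯_{∂V} F · n dS = ∭_V (∇ · F) dV.

Compute the divergence:
    ∇ · F = ∂F_x/∂x + ∂F_y/∂y + ∂F_z/∂z = 27y^2 + 27z^2 + 27x^2 = 27x^2 + 27y^2 + 27z^2.

In spherical coordinates, x = ρ sin(φ) cos(θ), y = ρ sin(φ) sin(θ), z = ρ cos(φ), dV = ρ^2 sin(φ) dρ dφ dθ, with 0 ≤ ρ ≤ 3, 0 ≤ φ ≤ π, 0 ≤ θ ≤ 2π.

The integrand, after substitution and multiplying by the volume element, becomes (27ρ^2) · ρ^2 sin(φ), so

    ∭_V (∇·F) dV = ∫_0^{2π} ∫_0^{π} ∫_0^{3} (27ρ^2) · ρ^2 sin(φ) dρ dφ dθ.

Inner (ρ from 0 to 3): 6561sin(φ)/5.
Middle (φ from 0 to π): 13122/5.
Outer (θ from 0 to 2π): 26244π/5.

Therefore ∯_{∂V} F · n dS = 26244π/5.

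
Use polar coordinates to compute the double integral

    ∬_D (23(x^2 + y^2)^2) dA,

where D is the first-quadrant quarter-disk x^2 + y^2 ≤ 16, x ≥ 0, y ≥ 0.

The region D is 0 ≤ r ≤ 4, 0 ≤ θ ≤ π/2 in polar coordinates, where x = r cos(θ), y = r sin(θ), and dA = r dr dθ.

Under the substitution, the integrand becomes 23r^4, so

    ∬_D (23(x^2 + y^2)^2) dA = ∫_{0}^{π/2} ∫_{0}^{4} (23r^4) · r dr dθ.

Inner integral (in r): ∫_{0}^{4} (23r^4) · r dr = 47104/3.

Outer integral (in θ): ∫_{0}^{π/2} (47104/3) dθ = 23552π/3.

Therefore ∬_D (23(x^2 + y^2)^2) dA = 23552π/3.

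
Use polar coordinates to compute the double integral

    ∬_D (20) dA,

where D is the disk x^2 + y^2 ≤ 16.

The region D is 0 ≤ r ≤ 4, 0 ≤ θ ≤ 2π in polar coordinates, where x = r cos(θ), y = r sin(θ), and dA = r dr dθ.

Under the substitution, the integrand becomes 20, so

    ∬_D (20) dA = ∫_{0}^{2π} ∫_{0}^{4} (20) · r dr dθ.

Inner integral (in r): ∫_{0}^{4} (20) · r dr = 160.

Outer integral (in θ): ∫_{0}^{2π} (160) dθ = 320π.

Therefore ∬_D (20) dA = 320π.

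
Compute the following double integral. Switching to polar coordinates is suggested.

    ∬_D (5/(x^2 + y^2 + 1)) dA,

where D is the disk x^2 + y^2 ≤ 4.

The region D is 0 ≤ r ≤ 2, 0 ≤ θ ≤ 2π in polar coordinates, where x = r cos(θ), y = r sin(θ), and dA = r dr dθ.

Under the substitution, the integrand becomes 5/(r^2 + 1), so

    ∬_D (5/(x^2 + y^2 + 1)) dA = ∫_{0}^{2π} ∫_{0}^{2} (5/(r^2 + 1)) · r dr dθ.

Inner integral (in r): ∫_{0}^{2} (5/(r^2 + 1)) · r dr = 5log(5)/2.

Outer integral (in θ): ∫_{0}^{2π} (5log(5)/2) dθ = 5π log(5).

Therefore ∬_D (5/(x^2 + y^2 + 1)) dA = 5π log(5).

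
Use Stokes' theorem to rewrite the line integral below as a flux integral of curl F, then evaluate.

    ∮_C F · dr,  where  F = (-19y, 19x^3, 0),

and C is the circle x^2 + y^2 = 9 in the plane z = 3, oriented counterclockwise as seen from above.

Let S be the flat disk x^2 + y^2 ≤ 9 in the plane z = 3, with upward unit normal n̂ = ẑ. By Stokes' theorem,

    ∮_C F · dr = ∬_S (∇ × F) · n̂ dS = ∬_D (curl F)_z dA,

where D is the disk x^2 + y^2 ≤ 9.

Compute the curl of F = (-19y, 19x^3, 0):
    (∇ × F)_x = ∂F_z/∂y - ∂F_y/∂z = 0,
    (∇ × F)_y = ∂F_x/∂z - ∂F_z/∂x = 0,
    (∇ × F)_z = ∂F_y/∂x - ∂F_x/∂y = 57x^2 + 19.

On z = 3, (curl F)_z = 57x^2 + 19.

Convert to polar (x = r cos θ, y = r sin θ, dA = r dr dθ); the integrand becomes 57r^2cos(θ)^2 + 19, so

    ∬_D (curl F)_z dA = ∫_0^{2π} ∫_0^{3} (57r^2cos(θ)^2 + 19) · r dr dθ.

Inner (r from 0 to 3): 4617cos(θ)^2/4 + 171/2.
Outer (θ from 0 to 2π): 5301π/4.

Therefore ∮_C F · dr = 5301π/4.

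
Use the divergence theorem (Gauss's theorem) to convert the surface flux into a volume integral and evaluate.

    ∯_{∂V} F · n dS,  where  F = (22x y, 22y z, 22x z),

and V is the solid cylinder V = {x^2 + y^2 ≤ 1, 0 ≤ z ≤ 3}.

By the divergence theorem,

    ∯_{∂V} F · n dS = ∭_V (∇ · F) dV.

Compute the divergence:
    ∇ · F = ∂F_x/∂x + ∂F_y/∂y + ∂F_z/∂z = 22y + 22z + 22x = 22x + 22y + 22z.

In cylindrical coordinates, x = r cos(θ), y = r sin(θ), z = z, dV = r dr dθ dz, with 0 ≤ r ≤ 1, 0 ≤ θ ≤ 2π, 0 ≤ z ≤ 3.

The integrand, after substitution and multiplying by the volume element, becomes (22sqrt(2)r sin(θ + π/4) + 22z) · r, so

    ∭_V (∇·F) dV = ∫_0^{2π} ∫_0^{1} ∫_0^{3} (22sqrt(2)r sin(θ + π/4) + 22z) · r dz dr dθ.

Inner (z from 0 to 3): 33r (2sqrt(2)r sin(θ + π/4) + 3).
Middle (r from 0 to 1): 22sqrt(2)sin(θ + π/4) + 99/2.
Outer (θ from 0 to 2π): 99π.

Therefore ∯_{∂V} F · n dS = 99π.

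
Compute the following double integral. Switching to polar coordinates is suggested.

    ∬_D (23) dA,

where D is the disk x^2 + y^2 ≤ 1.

The region D is 0 ≤ r ≤ 1, 0 ≤ θ ≤ 2π in polar coordinates, where x = r cos(θ), y = r sin(θ), and dA = r dr dθ.

Under the substitution, the integrand becomes 23, so

    ∬_D (23) dA = ∫_{0}^{2π} ∫_{0}^{1} (23) · r dr dθ.

Inner integral (in r): ∫_{0}^{1} (23) · r dr = 23/2.

Outer integral (in θ): ∫_{0}^{2π} (23/2) dθ = 23π.

Therefore ∬_D (23) dA = 23π.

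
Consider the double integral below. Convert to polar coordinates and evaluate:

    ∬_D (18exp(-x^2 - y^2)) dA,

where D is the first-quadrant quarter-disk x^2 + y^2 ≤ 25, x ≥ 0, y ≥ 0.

The region D is 0 ≤ r ≤ 5, 0 ≤ θ ≤ π/2 in polar coordinates, where x = r cos(θ), y = r sin(θ), and dA = r dr dθ.

Under the substitution, the integrand becomes 18exp(-r^2), so

    ∬_D (18exp(-x^2 - y^2)) dA = ∫_{0}^{π/2} ∫_{0}^{5} (18exp(-r^2)) · r dr dθ.

Inner integral (in r): ∫_{0}^{5} (18exp(-r^2)) · r dr = 9 - 9exp(-25).

Outer integral (in θ): ∫_{0}^{π/2} (9 - 9exp(-25)) dθ = -9π (1 - exp(25))exp(-25)/2.

Therefore ∬_D (18exp(-x^2 - y^2)) dA = -9π (1 - exp(25))exp(-25)/2.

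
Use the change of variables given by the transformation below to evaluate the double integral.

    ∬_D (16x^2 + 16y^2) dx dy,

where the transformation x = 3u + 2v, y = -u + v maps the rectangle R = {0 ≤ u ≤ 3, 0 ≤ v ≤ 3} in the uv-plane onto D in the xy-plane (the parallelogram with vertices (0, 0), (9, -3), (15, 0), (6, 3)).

Compute the Jacobian determinant of (x, y) with respect to (u, v):

    ∂(x,y)/∂(u,v) = | 3  2 | = (3)(1) - (2)(-1) = 5.
                   | -1  1 |

Its absolute value is |J| = 5 (the area scaling factor).

Substituting x = 3u + 2v, y = -u + v into the integrand,

    16x^2 + 16y^2 → 160u^2 + 160u v + 80v^2,

so the integral becomes

    ∬_R (160u^2 + 160u v + 80v^2) · |J| du dv = ∫_0^3 ∫_0^3 (800u^2 + 800u v + 400v^2) dv du.

Inner (v): 2400u^2 + 3600u + 3600.
Outer (u): 48600.

Therefore ∬_D (16x^2 + 16y^2) dx dy = 48600.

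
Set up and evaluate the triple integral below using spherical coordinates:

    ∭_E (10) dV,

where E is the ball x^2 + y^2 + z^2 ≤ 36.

In spherical coordinates, x = ρ sin(φ) cos(θ), y = ρ sin(φ) sin(θ), z = ρ cos(φ), and dV = ρ^2 sin(φ) dρ dφ dθ.

The integrand becomes 10, so

    ∭_E (10) dV = ∫_{0}^{2π} ∫_{0}^{π} ∫_{0}^{6} (10) · ρ^2 sin(φ) dρ dφ dθ.

Inner (ρ): 720sin(φ).
Middle (φ): 1440.
Outer (θ): 2880π.

Therefore the triple integral equals 2880π.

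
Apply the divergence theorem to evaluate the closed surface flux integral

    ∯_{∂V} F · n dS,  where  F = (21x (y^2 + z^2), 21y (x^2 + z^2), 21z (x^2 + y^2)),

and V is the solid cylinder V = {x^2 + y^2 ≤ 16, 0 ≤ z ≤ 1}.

By the divergence theorem,

    ∯_{∂V} F · n dS = ∭_V (∇ · F) dV.

Compute the divergence:
    ∇ · F = ∂F_x/∂x + ∂F_y/∂y + ∂F_z/∂z = 21y^2 + 21z^2 + 21x^2 + 21z^2 + 21x^2 + 21y^2 = 42x^2 + 42y^2 + 42z^2.

In cylindrical coordinates, x = r cos(θ), y = r sin(θ), z = z, dV = r dr dθ dz, with 0 ≤ r ≤ 4, 0 ≤ θ ≤ 2π, 0 ≤ z ≤ 1.

The integrand, after substitution and multiplying by the volume element, becomes (42r^2 + 42z^2) · r, so

    ∭_V (∇·F) dV = ∫_0^{2π} ∫_0^{4} ∫_0^{1} (42r^2 + 42z^2) · r dz dr dθ.

Inner (z from 0 to 1): 42r^3 + 14r.
Middle (r from 0 to 4): 2800.
Outer (θ from 0 to 2π): 5600π.

Therefore ∯_{∂V} F · n dS = 5600π.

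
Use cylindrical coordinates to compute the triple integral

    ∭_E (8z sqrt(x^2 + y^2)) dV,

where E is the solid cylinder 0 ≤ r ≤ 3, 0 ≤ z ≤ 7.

In cylindrical coordinates, x = r cos(θ), y = r sin(θ), z = z, and dV = r dr dθ dz.

The integrand becomes 8r z, so

    ∭_E (8z sqrt(x^2 + y^2)) dV = ∫_{0}^{2π} ∫_{0}^{3} ∫_{0}^{7} (8r z) · r dz dr dθ.

Inner (z): 196r^2.
Middle (r from 0 to 3): 1764.
Outer (θ): 3528π.

Therefore the triple integral equals 3528π.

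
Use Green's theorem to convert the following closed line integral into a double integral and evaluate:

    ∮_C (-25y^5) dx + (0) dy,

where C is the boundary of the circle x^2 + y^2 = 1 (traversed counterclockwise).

Green's theorem converts the closed line integral into a double integral over the enclosed region D:

    ∮_C P dx + Q dy = ∬_D (∂Q/∂x - ∂P/∂y) dA.

Here P = -25y^5, Q = 0, so

    ∂Q/∂x = 0,    ∂P/∂y = -125y^4,
    ∂Q/∂x - ∂P/∂y = 125y^4.

D is the region x^2 + y^2 ≤ 1. Evaluating the double integral:

In polar coordinates (x = r cos θ, y = r sin θ, dA = r dr dθ) the integrand becomes 125r^4sin(θ)^4, so

    ∬_D (125y^4) dA = ∫_0^{2π} ∫_0^{1} (125r^4sin(θ)^4) · r dr dθ.

Inner (r from 0 to 1): 125sin(θ)^4/6.
Outer (θ from 0 to 2π): 125π/8.

Therefore ∮_C P dx + Q dy = 125π/8.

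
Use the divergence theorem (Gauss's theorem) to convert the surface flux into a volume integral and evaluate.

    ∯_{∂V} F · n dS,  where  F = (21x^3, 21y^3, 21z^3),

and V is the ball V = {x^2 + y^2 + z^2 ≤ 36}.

By the divergence theorem,

    ∯_{∂V} F · n dS = ∭_V (∇ · F) dV.

Compute the divergence:
    ∇ · F = ∂F_x/∂x + ∂F_y/∂y + ∂F_z/∂z = 63x^2 + 63y^2 + 63z^2.

In spherical coordinates, x = ρ sin(φ) cos(θ), y = ρ sin(φ) sin(θ), z = ρ cos(φ), dV = ρ^2 sin(φ) dρ dφ dθ, with 0 ≤ ρ ≤ 6, 0 ≤ φ ≤ π, 0 ≤ θ ≤ 2π.

The integrand, after substitution and multiplying by the volume element, becomes (63ρ^2) · ρ^2 sin(φ), so

    ∭_V (∇·F) dV = ∫_0^{2π} ∫_0^{π} ∫_0^{6} (63ρ^2) · ρ^2 sin(φ) dρ dφ dθ.

Inner (ρ from 0 to 6): 489888sin(φ)/5.
Middle (φ from 0 to π): 979776/5.
Outer (θ from 0 to 2π): 1959552π/5.

Therefore ∯_{∂V} F · n dS = 1959552π/5.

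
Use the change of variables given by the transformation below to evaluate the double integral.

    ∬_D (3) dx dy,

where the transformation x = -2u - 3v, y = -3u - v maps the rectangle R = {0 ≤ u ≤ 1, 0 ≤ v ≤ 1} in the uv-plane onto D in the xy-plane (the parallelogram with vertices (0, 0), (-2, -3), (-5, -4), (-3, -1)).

Compute the Jacobian determinant of (x, y) with respect to (u, v):

    ∂(x,y)/∂(u,v) = | -2  -3 | = (-2)(-1) - (-3)(-3) = -7.
                   | -3  -1 |

Its absolute value is |J| = 7 (the area scaling factor).

Substituting x = -2u - 3v, y = -3u - v into the integrand,

    3 → 3,

so the integral becomes

    ∬_R (3) · |J| du dv = ∫_0^1 ∫_0^1 (21) dv du.

Inner (v): 21.
Outer (u): 21.

Therefore ∬_D (3) dx dy = 21.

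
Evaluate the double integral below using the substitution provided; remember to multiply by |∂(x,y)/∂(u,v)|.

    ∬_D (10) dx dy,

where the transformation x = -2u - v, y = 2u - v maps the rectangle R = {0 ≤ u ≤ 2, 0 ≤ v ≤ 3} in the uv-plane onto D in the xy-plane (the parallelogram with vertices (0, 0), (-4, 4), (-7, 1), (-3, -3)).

Compute the Jacobian determinant of (x, y) with respect to (u, v):

    ∂(x,y)/∂(u,v) = | -2  -1 | = (-2)(-1) - (-1)(2) = 4.
                   | 2  -1 |

Its absolute value is |J| = 4 (the area scaling factor).

Substituting x = -2u - v, y = 2u - v into the integrand,

    10 → 10,

so the integral becomes

    ∬_R (10) · |J| du dv = ∫_0^2 ∫_0^3 (40) dv du.

Inner (v): 120.
Outer (u): 240.

Therefore ∬_D (10) dx dy = 240.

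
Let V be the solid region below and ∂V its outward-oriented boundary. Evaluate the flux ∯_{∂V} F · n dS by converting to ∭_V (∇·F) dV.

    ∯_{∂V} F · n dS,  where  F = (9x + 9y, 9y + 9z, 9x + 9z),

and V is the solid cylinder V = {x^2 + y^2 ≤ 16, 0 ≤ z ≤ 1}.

By the divergence theorem,

    ∯_{∂V} F · n dS = ∭_V (∇ · F) dV.

Compute the divergence:
    ∇ · F = ∂F_x/∂x + ∂F_y/∂y + ∂F_z/∂z = 9 + 9 + 9 = 27.

In cylindrical coordinates, x = r cos(θ), y = r sin(θ), z = z, dV = r dr dθ dz, with 0 ≤ r ≤ 4, 0 ≤ θ ≤ 2π, 0 ≤ z ≤ 1.

The integrand, after substitution and multiplying by the volume element, becomes (27) · r, so

    ∭_V (∇·F) dV = ∫_0^{2π} ∫_0^{4} ∫_0^{1} (27) · r dz dr dθ.

Inner (z from 0 to 1): 27r.
Middle (r from 0 to 4): 216.
Outer (θ from 0 to 2π): 432π.

Therefore ∯_{∂V} F · n dS = 432π.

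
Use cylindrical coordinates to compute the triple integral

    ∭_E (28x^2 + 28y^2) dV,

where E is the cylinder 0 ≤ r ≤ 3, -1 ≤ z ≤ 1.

In cylindrical coordinates, x = r cos(θ), y = r sin(θ), z = z, and dV = r dr dθ dz.

The integrand becomes 28r^2, so

    ∭_E (28x^2 + 28y^2) dV = ∫_{0}^{2π} ∫_{0}^{3} ∫_{-1}^{1} (28r^2) · r dz dr dθ.

Inner (z): 56r^3.
Middle (r from 0 to 3): 1134.
Outer (θ): 2268π.

Therefore the triple integral equals 2268π.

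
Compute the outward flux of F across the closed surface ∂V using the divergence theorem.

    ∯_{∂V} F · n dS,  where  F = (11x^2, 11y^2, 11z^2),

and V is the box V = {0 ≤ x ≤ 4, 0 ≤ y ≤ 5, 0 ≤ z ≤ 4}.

By the divergence theorem,

    ∯_{∂V} F · n dS = ∭_V (∇ · F) dV.

Compute the divergence:
    ∇ · F = ∂F_x/∂x + ∂F_y/∂y + ∂F_z/∂z = 22x + 22y + 22z.

V is a rectangular box, so dV = dx dy dz with 0 ≤ x ≤ 4, 0 ≤ y ≤ 5, 0 ≤ z ≤ 4.

Integrate (22x + 22y + 22z) over V as an iterated integral:

    ∭_V (∇·F) dV = ∫_0^{4} ∫_0^{5} ∫_0^{4} (22x + 22y + 22z) dz dy dx.

Inner (z from 0 to 4): 88x + 88y + 176.
Middle (y from 0 to 5): 440x + 1980.
Outer (x from 0 to 4): 11440.

Therefore ∯_{∂V} F · n dS = 11440.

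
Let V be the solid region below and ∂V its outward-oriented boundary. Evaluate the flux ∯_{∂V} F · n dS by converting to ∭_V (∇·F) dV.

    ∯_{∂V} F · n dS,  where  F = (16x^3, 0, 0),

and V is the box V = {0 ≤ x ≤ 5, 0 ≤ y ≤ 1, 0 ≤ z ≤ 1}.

By the divergence theorem,

    ∯_{∂V} F · n dS = ∭_V (∇ · F) dV.

Compute the divergence:
    ∇ · F = ∂F_x/∂x + ∂F_y/∂y + ∂F_z/∂z = 48x^2 + 0 + 0 = 48x^2.

V is a rectangular box, so dV = dx dy dz with 0 ≤ x ≤ 5, 0 ≤ y ≤ 1, 0 ≤ z ≤ 1.

Integrate (48x^2) over V as an iterated integral:

    ∭_V (∇·F) dV = ∫_0^{5} ∫_0^{1} ∫_0^{1} (48x^2) dz dy dx.

Inner (z from 0 to 1): 48x^2.
Middle (y from 0 to 1): 48x^2.
Outer (x from 0 to 5): 2000.

Therefore ∯_{∂V} F · n dS = 2000.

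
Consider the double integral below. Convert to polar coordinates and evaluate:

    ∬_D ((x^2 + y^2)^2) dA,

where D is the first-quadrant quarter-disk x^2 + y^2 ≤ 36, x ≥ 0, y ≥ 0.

The region D is 0 ≤ r ≤ 6, 0 ≤ θ ≤ π/2 in polar coordinates, where x = r cos(θ), y = r sin(θ), and dA = r dr dθ.

Under the substitution, the integrand becomes r^4, so

    ∬_D ((x^2 + y^2)^2) dA = ∫_{0}^{π/2} ∫_{0}^{6} (r^4) · r dr dθ.

Inner integral (in r): ∫_{0}^{6} (r^4) · r dr = 7776.

Outer integral (in θ): ∫_{0}^{π/2} (7776) dθ = 3888π.

Therefore ∬_D ((x^2 + y^2)^2) dA = 3888π.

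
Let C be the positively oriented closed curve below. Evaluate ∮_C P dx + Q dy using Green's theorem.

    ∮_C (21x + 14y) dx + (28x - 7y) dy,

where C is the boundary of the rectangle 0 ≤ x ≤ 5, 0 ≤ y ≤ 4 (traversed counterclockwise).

Green's theorem converts the closed line integral into a double integral over the enclosed region D:

    ∮_C P dx + Q dy = ∬_D (∂Q/∂x - ∂P/∂y) dA.

Here P = 21x + 14y, Q = 28x - 7y, so

    ∂Q/∂x = 28,    ∂P/∂y = 14,
    ∂Q/∂x - ∂P/∂y = 14.

D is the region 0 ≤ x ≤ 5, 0 ≤ y ≤ 4. Evaluating the double integral:

    ∬_D (14) dA = ∫_0^{5} ∫_0^{4} (14) dy dx.

Inner (y from 0 to 4): 56.
Outer (x from 0 to 5): 280.

Therefore ∮_C P dx + Q dy = 280.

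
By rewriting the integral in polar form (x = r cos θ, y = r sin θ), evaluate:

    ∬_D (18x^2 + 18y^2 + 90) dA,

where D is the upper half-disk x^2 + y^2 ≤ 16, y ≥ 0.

The region D is 0 ≤ r ≤ 4, 0 ≤ θ ≤ π in polar coordinates, where x = r cos(θ), y = r sin(θ), and dA = r dr dθ.

Under the substitution, the integrand becomes 18r^2 + 90, so

    ∬_D (18x^2 + 18y^2 + 90) dA = ∫_{0}^{π} ∫_{0}^{4} (18r^2 + 90) · r dr dθ.

Inner integral (in r): ∫_{0}^{4} (18r^2 + 90) · r dr = 1872.

Outer integral (in θ): ∫_{0}^{π} (1872) dθ = 1872π.

Therefore ∬_D (18x^2 + 18y^2 + 90) dA = 1872π.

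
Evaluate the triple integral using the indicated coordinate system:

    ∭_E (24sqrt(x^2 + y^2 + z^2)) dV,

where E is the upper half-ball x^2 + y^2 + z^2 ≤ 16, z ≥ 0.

In spherical coordinates, x = ρ sin(φ) cos(θ), y = ρ sin(φ) sin(θ), z = ρ cos(φ), and dV = ρ^2 sin(φ) dρ dφ dθ.

The integrand becomes 24ρ, so

    ∭_E (24sqrt(x^2 + y^2 + z^2)) dV = ∫_{0}^{2π} ∫_{0}^{π/2} ∫_{0}^{4} (24ρ) · ρ^2 sin(φ) dρ dφ dθ.

Inner (ρ): 1536sin(φ).
Middle (φ): 1536.
Outer (θ): 3072π.

Therefore the triple integral equals 3072π.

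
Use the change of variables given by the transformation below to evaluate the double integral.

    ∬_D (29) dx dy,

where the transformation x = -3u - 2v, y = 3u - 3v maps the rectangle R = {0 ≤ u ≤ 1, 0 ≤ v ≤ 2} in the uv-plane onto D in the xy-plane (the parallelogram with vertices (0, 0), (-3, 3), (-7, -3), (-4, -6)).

Compute the Jacobian determinant of (x, y) with respect to (u, v):

    ∂(x,y)/∂(u,v) = | -3  -2 | = (-3)(-3) - (-2)(3) = 15.
                   | 3  -3 |

Its absolute value is |J| = 15 (the area scaling factor).

Substituting x = -3u - 2v, y = 3u - 3v into the integrand,

    29 → 29,

so the integral becomes

    ∬_R (29) · |J| du dv = ∫_0^1 ∫_0^2 (435) dv du.

Inner (v): 870.
Outer (u): 870.

Therefore ∬_D (29) dx dy = 870.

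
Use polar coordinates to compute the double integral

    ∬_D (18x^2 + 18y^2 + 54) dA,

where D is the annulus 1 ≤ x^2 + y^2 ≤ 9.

The region D is 1 ≤ r ≤ 3, 0 ≤ θ ≤ 2π in polar coordinates, where x = r cos(θ), y = r sin(θ), and dA = r dr dθ.

Under the substitution, the integrand becomes 18r^2 + 54, so

    ∬_D (18x^2 + 18y^2 + 54) dA = ∫_{0}^{2π} ∫_{1}^{3} (18r^2 + 54) · r dr dθ.

Inner integral (in r): ∫_{1}^{3} (18r^2 + 54) · r dr = 576.

Outer integral (in θ): ∫_{0}^{2π} (576) dθ = 1152π.

Therefore ∬_D (18x^2 + 18y^2 + 54) dA = 1152π.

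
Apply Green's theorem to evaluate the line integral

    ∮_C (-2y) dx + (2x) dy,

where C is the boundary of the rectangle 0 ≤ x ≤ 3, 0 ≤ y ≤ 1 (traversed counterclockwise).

Green's theorem converts the closed line integral into a double integral over the enclosed region D:

    ∮_C P dx + Q dy = ∬_D (∂Q/∂x - ∂P/∂y) dA.

Here P = -2y, Q = 2x, so

    ∂Q/∂x = 2,    ∂P/∂y = -2,
    ∂Q/∂x - ∂P/∂y = 4.

D is the region 0 ≤ x ≤ 3, 0 ≤ y ≤ 1. Evaluating the double integral:

    ∬_D (4) dA = ∫_0^{3} ∫_0^{1} (4) dy dx.

Inner (y from 0 to 1): 4.
Outer (x from 0 to 3): 12.

Therefore ∮_C P dx + Q dy = 12.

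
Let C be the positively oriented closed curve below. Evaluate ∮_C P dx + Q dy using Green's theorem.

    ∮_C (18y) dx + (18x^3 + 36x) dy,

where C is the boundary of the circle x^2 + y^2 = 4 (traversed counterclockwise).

Green's theorem converts the closed line integral into a double integral over the enclosed region D:

    ∮_C P dx + Q dy = ∬_D (∂Q/∂x - ∂P/∂y) dA.

Here P = 18y, Q = 18x^3 + 36x, so

    ∂Q/∂x = 54x^2 + 36,    ∂P/∂y = 18,
    ∂Q/∂x - ∂P/∂y = 54x^2 + 18.

D is the region x^2 + y^2 ≤ 4. Evaluating the double integral:

In polar coordinates (x = r cos θ, y = r sin θ, dA = r dr dθ) the integrand becomes 54r^2cos(θ)^2 + 18, so

    ∬_D (54x^2 + 18) dA = ∫_0^{2π} ∫_0^{2} (54r^2cos(θ)^2 + 18) · r dr dθ.

Inner (r from 0 to 2): 216cos(θ)^2 + 36.
Outer (θ from 0 to 2π): 288π.

Therefore ∮_C P dx + Q dy = 288π.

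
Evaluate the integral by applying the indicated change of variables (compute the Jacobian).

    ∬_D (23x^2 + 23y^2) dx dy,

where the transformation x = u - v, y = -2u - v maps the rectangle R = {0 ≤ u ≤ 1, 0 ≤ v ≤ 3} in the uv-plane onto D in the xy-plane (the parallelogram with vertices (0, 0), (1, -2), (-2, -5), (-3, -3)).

Compute the Jacobian determinant of (x, y) with respect to (u, v):

    ∂(x,y)/∂(u,v) = | 1  -1 | = (1)(-1) - (-1)(-2) = -3.
                   | -2  -1 |

Its absolute value is |J| = 3 (the area scaling factor).

Substituting x = u - v, y = -2u - v into the integrand,

    23x^2 + 23y^2 → 115u^2 + 46u v + 46v^2,

so the integral becomes

    ∬_R (115u^2 + 46u v + 46v^2) · |J| du dv = ∫_0^1 ∫_0^3 (345u^2 + 138u v + 138v^2) dv du.

Inner (v): 1035u^2 + 621u + 1242.
Outer (u): 3795/2.

Therefore ∬_D (23x^2 + 23y^2) dx dy = 3795/2.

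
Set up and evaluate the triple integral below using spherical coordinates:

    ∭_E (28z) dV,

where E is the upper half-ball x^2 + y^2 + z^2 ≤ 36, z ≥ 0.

In spherical coordinates, x = ρ sin(φ) cos(θ), y = ρ sin(φ) sin(θ), z = ρ cos(φ), and dV = ρ^2 sin(φ) dρ dφ dθ.

The integrand becomes 28ρ cos(φ), so

    ∭_E (28z) dV = ∫_{0}^{2π} ∫_{0}^{π/2} ∫_{0}^{6} (28ρ cos(φ)) · ρ^2 sin(φ) dρ dφ dθ.

Inner (ρ): 4536sin(2φ).
Middle (φ): 4536.
Outer (θ): 9072π.

Therefore the triple integral equals 9072π.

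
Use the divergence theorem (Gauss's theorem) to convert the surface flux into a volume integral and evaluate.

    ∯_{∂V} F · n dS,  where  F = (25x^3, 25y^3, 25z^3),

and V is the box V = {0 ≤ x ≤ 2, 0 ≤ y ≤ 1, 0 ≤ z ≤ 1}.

By the divergence theorem,

    ∯_{∂V} F · n dS = ∭_V (∇ · F) dV.

Compute the divergence:
    ∇ · F = ∂F_x/∂x + ∂F_y/∂y + ∂F_z/∂z = 75x^2 + 75y^2 + 75z^2.

V is a rectangular box, so dV = dx dy dz with 0 ≤ x ≤ 2, 0 ≤ y ≤ 1, 0 ≤ z ≤ 1.

Integrate (75x^2 + 75y^2 + 75z^2) over V as an iterated integral:

    ∭_V (∇·F) dV = ∫_0^{2} ∫_0^{1} ∫_0^{1} (75x^2 + 75y^2 + 75z^2) dz dy dx.

Inner (z from 0 to 1): 75x^2 + 75y^2 + 25.
Middle (y from 0 to 1): 75x^2 + 50.
Outer (x from 0 to 2): 300.

Therefore ∯_{∂V} F · n dS = 300.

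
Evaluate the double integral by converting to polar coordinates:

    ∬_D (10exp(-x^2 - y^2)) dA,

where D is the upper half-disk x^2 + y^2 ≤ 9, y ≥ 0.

The region D is 0 ≤ r ≤ 3, 0 ≤ θ ≤ π in polar coordinates, where x = r cos(θ), y = r sin(θ), and dA = r dr dθ.

Under the substitution, the integrand becomes 10exp(-r^2), so

    ∬_D (10exp(-x^2 - y^2)) dA = ∫_{0}^{π} ∫_{0}^{3} (10exp(-r^2)) · r dr dθ.

Inner integral (in r): ∫_{0}^{3} (10exp(-r^2)) · r dr = 5 - 5exp(-9).

Outer integral (in θ): ∫_{0}^{π} (5 - 5exp(-9)) dθ = -5π exp(-9) + 5π.

Therefore ∬_D (10exp(-x^2 - y^2)) dA = -5π exp(-9) + 5π.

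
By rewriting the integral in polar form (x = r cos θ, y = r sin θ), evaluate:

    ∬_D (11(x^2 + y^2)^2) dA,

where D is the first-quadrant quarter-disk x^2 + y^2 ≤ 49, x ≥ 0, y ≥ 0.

The region D is 0 ≤ r ≤ 7, 0 ≤ θ ≤ π/2 in polar coordinates, where x = r cos(θ), y = r sin(θ), and dA = r dr dθ.

Under the substitution, the integrand becomes 11r^4, so

    ∬_D (11(x^2 + y^2)^2) dA = ∫_{0}^{π/2} ∫_{0}^{7} (11r^4) · r dr dθ.

Inner integral (in r): ∫_{0}^{7} (11r^4) · r dr = 1294139/6.

Outer integral (in θ): ∫_{0}^{π/2} (1294139/6) dθ = 1294139π/12.

Therefore ∬_D (11(x^2 + y^2)^2) dA = 1294139π/12.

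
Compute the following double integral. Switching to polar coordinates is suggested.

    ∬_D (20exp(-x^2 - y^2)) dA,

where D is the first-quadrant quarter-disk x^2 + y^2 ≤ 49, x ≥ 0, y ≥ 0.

The region D is 0 ≤ r ≤ 7, 0 ≤ θ ≤ π/2 in polar coordinates, where x = r cos(θ), y = r sin(θ), and dA = r dr dθ.

Under the substitution, the integrand becomes 20exp(-r^2), so

    ∬_D (20exp(-x^2 - y^2)) dA = ∫_{0}^{π/2} ∫_{0}^{7} (20exp(-r^2)) · r dr dθ.

Inner integral (in r): ∫_{0}^{7} (20exp(-r^2)) · r dr = 10 - 10exp(-49).

Outer integral (in θ): ∫_{0}^{π/2} (10 - 10exp(-49)) dθ = -5π exp(-49) + 5π.

Therefore ∬_D (20exp(-x^2 - y^2)) dA = -5π exp(-49) + 5π.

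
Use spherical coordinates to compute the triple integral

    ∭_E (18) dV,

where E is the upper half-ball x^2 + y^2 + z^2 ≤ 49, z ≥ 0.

In spherical coordinates, x = ρ sin(φ) cos(θ), y = ρ sin(φ) sin(θ), z = ρ cos(φ), and dV = ρ^2 sin(φ) dρ dφ dθ.

The integrand becomes 18, so

    ∭_E (18) dV = ∫_{0}^{2π} ∫_{0}^{π/2} ∫_{0}^{7} (18) · ρ^2 sin(φ) dρ dφ dθ.

Inner (ρ): 2058sin(φ).
Middle (φ): 2058.
Outer (θ): 4116π.

Therefore the triple integral equals 4116π.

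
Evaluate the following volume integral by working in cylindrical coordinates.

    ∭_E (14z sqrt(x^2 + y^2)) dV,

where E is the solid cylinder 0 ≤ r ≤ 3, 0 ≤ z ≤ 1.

In cylindrical coordinates, x = r cos(θ), y = r sin(θ), z = z, and dV = r dr dθ dz.

The integrand becomes 14r z, so

    ∭_E (14z sqrt(x^2 + y^2)) dV = ∫_{0}^{2π} ∫_{0}^{3} ∫_{0}^{1} (14r z) · r dz dr dθ.

Inner (z): 7r^2.
Middle (r from 0 to 3): 63.
Outer (θ): 126π.

Therefore the triple integral equals 126π.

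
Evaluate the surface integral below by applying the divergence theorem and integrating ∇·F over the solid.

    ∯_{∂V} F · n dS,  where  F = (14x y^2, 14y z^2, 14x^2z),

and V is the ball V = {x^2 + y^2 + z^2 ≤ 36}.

By the divergence theorem,

    ∯_{∂V} F · n dS = ∭_V (∇ · F) dV.

Compute the divergence:
    ∇ · F = ∂F_x/∂x + ∂F_y/∂y + ∂F_z/∂z = 14y^2 + 14z^2 + 14x^2 = 14x^2 + 14y^2 + 14z^2.

In spherical coordinates, x = ρ sin(φ) cos(θ), y = ρ sin(φ) sin(θ), z = ρ cos(φ), dV = ρ^2 sin(φ) dρ dφ dθ, with 0 ≤ ρ ≤ 6, 0 ≤ φ ≤ π, 0 ≤ θ ≤ 2π.

The integrand, after substitution and multiplying by the volume element, becomes (14ρ^2) · ρ^2 sin(φ), so

    ∭_V (∇·F) dV = ∫_0^{2π} ∫_0^{π} ∫_0^{6} (14ρ^2) · ρ^2 sin(φ) dρ dφ dθ.

Inner (ρ from 0 to 6): 108864sin(φ)/5.
Middle (φ from 0 to π): 217728/5.
Outer (θ from 0 to 2π): 435456π/5.

Therefore ∯_{∂V} F · n dS = 435456π/5.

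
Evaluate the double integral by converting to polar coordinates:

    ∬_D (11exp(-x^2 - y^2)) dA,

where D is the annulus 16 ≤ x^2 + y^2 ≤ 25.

The region D is 4 ≤ r ≤ 5, 0 ≤ θ ≤ 2π in polar coordinates, where x = r cos(θ), y = r sin(θ), and dA = r dr dθ.

Under the substitution, the integrand becomes 11exp(-r^2), so

    ∬_D (11exp(-x^2 - y^2)) dA = ∫_{0}^{2π} ∫_{4}^{5} (11exp(-r^2)) · r dr dθ.

Inner integral (in r): ∫_{4}^{5} (11exp(-r^2)) · r dr = -(11 - 11exp(9))exp(-25)/2.

Outer integral (in θ): ∫_{0}^{2π} (-(11 - 11exp(9))exp(-25)/2) dθ = -11π (1 - exp(9))exp(-25).

Therefore ∬_D (11exp(-x^2 - y^2)) dA = -11π (1 - exp(9))exp(-25).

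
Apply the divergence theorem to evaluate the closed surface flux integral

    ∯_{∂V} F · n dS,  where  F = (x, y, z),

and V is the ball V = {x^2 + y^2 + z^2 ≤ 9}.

By the divergence theorem,

    ∯_{∂V} F · n dS = ∭_V (∇ · F) dV.

Compute the divergence:
    ∇ · F = ∂F_x/∂x + ∂F_y/∂y + ∂F_z/∂z = 1 + 1 + 1 = 3.

In spherical coordinates, x = ρ sin(φ) cos(θ), y = ρ sin(φ) sin(θ), z = ρ cos(φ), dV = ρ^2 sin(φ) dρ dφ dθ, with 0 ≤ ρ ≤ 3, 0 ≤ φ ≤ π, 0 ≤ θ ≤ 2π.

The integrand, after substitution and multiplying by the volume element, becomes (3) · ρ^2 sin(φ), so

    ∭_V (∇·F) dV = ∫_0^{2π} ∫_0^{π} ∫_0^{3} (3) · ρ^2 sin(φ) dρ dφ dθ.

Inner (ρ from 0 to 3): 27sin(φ).
Middle (φ from 0 to π): 54.
Outer (θ from 0 to 2π): 108π.

Therefore ∯_{∂V} F · n dS = 108π.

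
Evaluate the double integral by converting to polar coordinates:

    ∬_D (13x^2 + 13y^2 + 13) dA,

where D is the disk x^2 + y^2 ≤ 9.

The region D is 0 ≤ r ≤ 3, 0 ≤ θ ≤ 2π in polar coordinates, where x = r cos(θ), y = r sin(θ), and dA = r dr dθ.

Under the substitution, the integrand becomes 13r^2 + 13, so

    ∬_D (13x^2 + 13y^2 + 13) dA = ∫_{0}^{2π} ∫_{0}^{3} (13r^2 + 13) · r dr dθ.

Inner integral (in r): ∫_{0}^{3} (13r^2 + 13) · r dr = 1287/4.

Outer integral (in θ): ∫_{0}^{2π} (1287/4) dθ = 1287π/2.

Therefore ∬_D (13x^2 + 13y^2 + 13) dA = 1287π/2.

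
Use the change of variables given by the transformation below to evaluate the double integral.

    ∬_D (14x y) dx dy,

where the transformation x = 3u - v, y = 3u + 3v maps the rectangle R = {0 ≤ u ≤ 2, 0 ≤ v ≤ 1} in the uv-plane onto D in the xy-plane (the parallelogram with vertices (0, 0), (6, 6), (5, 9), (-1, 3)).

Compute the Jacobian determinant of (x, y) with respect to (u, v):

    ∂(x,y)/∂(u,v) = | 3  -1 | = (3)(3) - (-1)(3) = 12.
                   | 3  3 |

Its absolute value is |J| = 12 (the area scaling factor).

Substituting x = 3u - v, y = 3u + 3v into the integrand,

    14x y → 126u^2 + 84u v - 42v^2,

so the integral becomes

    ∬_R (126u^2 + 84u v - 42v^2) · |J| du dv = ∫_0^2 ∫_0^1 (1512u^2 + 1008u v - 504v^2) dv du.

Inner (v): 1512u^2 + 504u - 168.
Outer (u): 4704.

Therefore ∬_D (14x y) dx dy = 4704.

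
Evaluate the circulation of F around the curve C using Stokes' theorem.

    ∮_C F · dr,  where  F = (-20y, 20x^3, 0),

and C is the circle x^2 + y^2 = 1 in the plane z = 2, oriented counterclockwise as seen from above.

Let S be the flat disk x^2 + y^2 ≤ 1 in the plane z = 2, with upward unit normal n̂ = ẑ. By Stokes' theorem,

    ∮_C F · dr = ∬_S (∇ × F) · n̂ dS = ∬_D (curl F)_z dA,

where D is the disk x^2 + y^2 ≤ 1.

Compute the curl of F = (-20y, 20x^3, 0):
    (∇ × F)_x = ∂F_z/∂y - ∂F_y/∂z = 0,
    (∇ × F)_y = ∂F_x/∂z - ∂F_z/∂x = 0,
    (∇ × F)_z = ∂F_y/∂x - ∂F_x/∂y = 60x^2 + 20.

On z = 2, (curl F)_z = 60x^2 + 20.

Convert to polar (x = r cos θ, y = r sin θ, dA = r dr dθ); the integrand becomes 60r^2cos(θ)^2 + 20, so

    ∬_D (curl F)_z dA = ∫_0^{2π} ∫_0^{1} (60r^2cos(θ)^2 + 20) · r dr dθ.

Inner (r from 0 to 1): 15cos(θ)^2 + 10.
Outer (θ from 0 to 2π): 35π.

Therefore ∮_C F · dr = 35π.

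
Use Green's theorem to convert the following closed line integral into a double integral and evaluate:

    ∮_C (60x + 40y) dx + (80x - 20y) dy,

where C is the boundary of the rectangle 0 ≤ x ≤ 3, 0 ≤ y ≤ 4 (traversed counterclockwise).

Green's theorem converts the closed line integral into a double integral over the enclosed region D:

    ∮_C P dx + Q dy = ∬_D (∂Q/∂x - ∂P/∂y) dA.

Here P = 60x + 40y, Q = 80x - 20y, so

    ∂Q/∂x = 80,    ∂P/∂y = 40,
    ∂Q/∂x - ∂P/∂y = 40.

D is the region 0 ≤ x ≤ 3, 0 ≤ y ≤ 4. Evaluating the double integral:

    ∬_D (40) dA = ∫_0^{3} ∫_0^{4} (40) dy dx.

Inner (y from 0 to 4): 160.
Outer (x from 0 to 3): 480.

Therefore ∮_C P dx + Q dy = 480.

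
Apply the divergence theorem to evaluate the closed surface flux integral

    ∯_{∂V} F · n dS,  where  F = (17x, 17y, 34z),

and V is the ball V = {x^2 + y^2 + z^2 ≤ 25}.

By the divergence theorem,

    ∯_{∂V} F · n dS = ∭_V (∇ · F) dV.

Compute the divergence:
    ∇ · F = ∂F_x/∂x + ∂F_y/∂y + ∂F_z/∂z = 17 + 17 + 34 = 68.

In spherical coordinates, x = ρ sin(φ) cos(θ), y = ρ sin(φ) sin(θ), z = ρ cos(φ), dV = ρ^2 sin(φ) dρ dφ dθ, with 0 ≤ ρ ≤ 5, 0 ≤ φ ≤ π, 0 ≤ θ ≤ 2π.

The integrand, after substitution and multiplying by the volume element, becomes (68) · ρ^2 sin(φ), so

    ∭_V (∇·F) dV = ∫_0^{2π} ∫_0^{π} ∫_0^{5} (68) · ρ^2 sin(φ) dρ dφ dθ.

Inner (ρ from 0 to 5): 8500sin(φ)/3.
Middle (φ from 0 to π): 17000/3.
Outer (θ from 0 to 2π): 34000π/3.

Therefore ∯_{∂V} F · n dS = 34000π/3.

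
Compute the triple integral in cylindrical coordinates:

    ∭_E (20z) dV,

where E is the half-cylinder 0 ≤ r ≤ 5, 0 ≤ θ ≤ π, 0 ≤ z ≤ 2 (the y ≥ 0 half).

In cylindrical coordinates, x = r cos(θ), y = r sin(θ), z = z, and dV = r dr dθ dz.

The integrand becomes 20z, so

    ∭_E (20z) dV = ∫_{0}^{π} ∫_{0}^{5} ∫_{0}^{2} (20z) · r dz dr dθ.

Inner (z): 40r.
Middle (r from 0 to 5): 500.
Outer (θ): 500π.

Therefore the triple integral equals 500π.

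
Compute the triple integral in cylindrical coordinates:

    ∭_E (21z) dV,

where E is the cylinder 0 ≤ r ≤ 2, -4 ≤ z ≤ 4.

In cylindrical coordinates, x = r cos(θ), y = r sin(θ), z = z, and dV = r dr dθ dz.

The integrand becomes 21z, so

    ∭_E (21z) dV = ∫_{0}^{2π} ∫_{0}^{2} ∫_{-4}^{4} (21z) · r dz dr dθ.

Inner (z): 0.
Middle (r from 0 to 2): 0.
Outer (θ): 0.

Therefore the triple integral equals 0.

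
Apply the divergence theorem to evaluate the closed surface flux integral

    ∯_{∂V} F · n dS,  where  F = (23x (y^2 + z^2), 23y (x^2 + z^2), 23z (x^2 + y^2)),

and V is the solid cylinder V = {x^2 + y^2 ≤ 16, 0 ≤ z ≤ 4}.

By the divergence theorem,

    ∯_{∂V} F · n dS = ∭_V (∇ · F) dV.

Compute the divergence:
    ∇ · F = ∂F_x/∂x + ∂F_y/∂y + ∂F_z/∂z = 23y^2 + 23z^2 + 23x^2 + 23z^2 + 23x^2 + 23y^2 = 46x^2 + 46y^2 + 46z^2.

In cylindrical coordinates, x = r cos(θ), y = r sin(θ), z = z, dV = r dr dθ dz, with 0 ≤ r ≤ 4, 0 ≤ θ ≤ 2π, 0 ≤ z ≤ 4.

The integrand, after substitution and multiplying by the volume element, becomes (46r^2 + 46z^2) · r, so

    ∭_V (∇·F) dV = ∫_0^{2π} ∫_0^{4} ∫_0^{4} (46r^2 + 46z^2) · r dz dr dθ.

Inner (z from 0 to 4): 184r (r^2 + 16/3).
Middle (r from 0 to 4): 58880/3.
Outer (θ from 0 to 2π): 117760π/3.

Therefore ∯_{∂V} F · n dS = 117760π/3.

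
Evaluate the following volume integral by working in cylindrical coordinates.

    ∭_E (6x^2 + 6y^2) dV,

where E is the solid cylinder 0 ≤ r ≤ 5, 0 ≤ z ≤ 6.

In cylindrical coordinates, x = r cos(θ), y = r sin(θ), z = z, and dV = r dr dθ dz.

The integrand becomes 6r^2, so

    ∭_E (6x^2 + 6y^2) dV = ∫_{0}^{2π} ∫_{0}^{5} ∫_{0}^{6} (6r^2) · r dz dr dθ.

Inner (z): 36r^3.
Middle (r from 0 to 5): 5625.
Outer (θ): 11250π.

Therefore the triple integral equals 11250π.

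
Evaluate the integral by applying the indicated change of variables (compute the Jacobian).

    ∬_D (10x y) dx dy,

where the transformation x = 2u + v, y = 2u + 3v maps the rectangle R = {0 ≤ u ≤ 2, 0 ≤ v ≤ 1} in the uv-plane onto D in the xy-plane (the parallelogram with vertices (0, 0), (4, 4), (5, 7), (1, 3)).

Compute the Jacobian determinant of (x, y) with respect to (u, v):

    ∂(x,y)/∂(u,v) = | 2  1 | = (2)(3) - (1)(2) = 4.
                   | 2  3 |

Its absolute value is |J| = 4 (the area scaling factor).

Substituting x = 2u + v, y = 2u + 3v into the integrand,

    10x y → 40u^2 + 80u v + 30v^2,

so the integral becomes

    ∬_R (40u^2 + 80u v + 30v^2) · |J| du dv = ∫_0^2 ∫_0^1 (160u^2 + 320u v + 120v^2) dv du.

Inner (v): 160u^2 + 160u + 40.
Outer (u): 2480/3.

Therefore ∬_D (10x y) dx dy = 2480/3.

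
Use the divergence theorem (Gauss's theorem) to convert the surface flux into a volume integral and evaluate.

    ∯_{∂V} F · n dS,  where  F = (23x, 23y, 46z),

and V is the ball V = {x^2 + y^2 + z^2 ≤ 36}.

By the divergence theorem,

    ∯_{∂V} F · n dS = ∭_V (∇ · F) dV.

Compute the divergence:
    ∇ · F = ∂F_x/∂x + ∂F_y/∂y + ∂F_z/∂z = 23 + 23 + 46 = 92.

In spherical coordinates, x = ρ sin(φ) cos(θ), y = ρ sin(φ) sin(θ), z = ρ cos(φ), dV = ρ^2 sin(φ) dρ dφ dθ, with 0 ≤ ρ ≤ 6, 0 ≤ φ ≤ π, 0 ≤ θ ≤ 2π.

The integrand, after substitution and multiplying by the volume element, becomes (92) · ρ^2 sin(φ), so

    ∭_V (∇·F) dV = ∫_0^{2π} ∫_0^{π} ∫_0^{6} (92) · ρ^2 sin(φ) dρ dφ dθ.

Inner (ρ from 0 to 6): 6624sin(φ).
Middle (φ from 0 to π): 13248.
Outer (θ from 0 to 2π): 26496π.

Therefore ∯_{∂V} F · n dS = 26496π.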